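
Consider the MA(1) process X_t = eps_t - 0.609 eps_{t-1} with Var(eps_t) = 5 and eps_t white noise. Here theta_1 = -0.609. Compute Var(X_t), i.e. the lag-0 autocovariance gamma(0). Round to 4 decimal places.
\gamma(0) = 6.8544

For an MA(q) process X_t = eps_t + sum_i theta_i eps_{t-i} with
Var(eps_t) = sigma^2, the variance is
  gamma(0) = sigma^2 * (1 + sum_i theta_i^2).
  sum_i theta_i^2 = (-0.609)^2 = 0.370881.
  gamma(0) = 5 * (1 + 0.370881) = 5 * 1.370881 = 6.854405, which rounds to 6.8544.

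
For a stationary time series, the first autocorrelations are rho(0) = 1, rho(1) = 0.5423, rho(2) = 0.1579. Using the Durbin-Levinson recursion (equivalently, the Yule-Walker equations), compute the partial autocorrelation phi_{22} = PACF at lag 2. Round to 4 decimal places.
\phi_{22} = -0.1929

The PACF at lag k is phi_{kk}, the last component of the solution
to the Yule-Walker system G_k phi = r_k where
  (G_k)_{ij} = rho(|i - j|), (r_k)_i = rho(i), i,j = 1..k.
Equivalently, Durbin-Levinson gives phi_{kk} iteratively:
  phi_{11} = rho(1)
  phi_{kk} = [rho(k) - sum_{j=1..k-1} phi_{k-1,j} rho(k-j)]
            / [1 - sum_{j=1..k-1} phi_{k-1,j} rho(j)],
  phi_{k,j} = phi_{k-1,j} - phi_{kk} phi_{k-1,k-j},  j = 1..k-1.
Step k = 1:
  phi_11 = rho(1) = 0.5423.
Step k = 2:
  phi_22 = [rho(2) - phi_11 rho(1)] / [1 - phi_11 rho(1)] = [0.1579 - (0.5423)(0.5423)] / [1 - (0.5423)(0.5423)]
         = -0.13618929 / 0.70591071 = -0.1929.
Therefore phi_{22} = -0.1929.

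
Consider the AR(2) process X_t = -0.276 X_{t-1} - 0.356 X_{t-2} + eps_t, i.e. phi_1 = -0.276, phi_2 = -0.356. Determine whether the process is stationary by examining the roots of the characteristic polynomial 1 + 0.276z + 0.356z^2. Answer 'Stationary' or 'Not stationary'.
\text{Stationary}

The AR(p) characteristic polynomial is P(z) = 1 + 0.276z + 0.356z^2.
Stationarity requires all roots to lie outside the unit circle, i.e. |z| > 1 for every root.
Set 1 + (0.276) z + (0.356) z^2 = 0, i.e. a z^2 + b z + c = 0 with a = 0.356, b = 0.276, c = 1.
Discriminant D = b^2 - 4ac = (0.276)^2 - 4*(0.356)*1 = 0.076176 - (1.424) = -1.347824.
D < 0, so the roots are the complex-conjugate pair z = (-b +/- i sqrt(-D)) / (2a) = -0.3876 +/- 1.6306i.
For a conjugate pair |z|^2 = z * conj(z) = (product of roots) = c/a = 1/(0.356) = 2.808989, so |z| = sqrt(2.808989) = 1.676 for both roots.
Moduli of all roots: 1.6760, 1.6760.
All moduli strictly greater than 1? Yes.
Verdict: Stationary.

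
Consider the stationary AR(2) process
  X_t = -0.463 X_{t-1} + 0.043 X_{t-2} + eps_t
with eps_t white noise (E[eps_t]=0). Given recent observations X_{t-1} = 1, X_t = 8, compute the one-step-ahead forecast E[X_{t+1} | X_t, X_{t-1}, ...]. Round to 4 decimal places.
E[X_{t+1} \mid \mathcal F_t] = -3.6610

For an AR(p) model X_t = c + sum_i phi_i X_{t-i} + eps_t, the
one-step-ahead conditional mean is
  E[X_{t+1} | X_t, ...] = c + sum_i phi_i X_{t+1-i}.
Substitute known values:
  E[X_{t+1} | ...] = (-0.463) * (8) + (0.043) * (1)
                   = -3.6610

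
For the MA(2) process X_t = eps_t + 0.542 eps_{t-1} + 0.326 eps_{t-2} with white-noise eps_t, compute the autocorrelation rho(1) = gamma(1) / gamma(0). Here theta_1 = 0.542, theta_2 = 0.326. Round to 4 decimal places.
\rho(1) = 0.5133

For an MA(q) process with theta_0 = 1, the autocovariance is
  gamma(k) = sigma^2 * sum_{i=0..q-k} theta_i * theta_{i+k},
and rho(k) = gamma(k) / gamma(0). Sigma^2 cancels.
  numerator   = (1)*(0.542) + (0.542)*(0.326) = 0.718692.
  denominator = (1)^2 + (0.542)^2 + (0.326)^2 = 1.40004.
  rho(1) = 0.718692 / 1.40004 = 0.5133.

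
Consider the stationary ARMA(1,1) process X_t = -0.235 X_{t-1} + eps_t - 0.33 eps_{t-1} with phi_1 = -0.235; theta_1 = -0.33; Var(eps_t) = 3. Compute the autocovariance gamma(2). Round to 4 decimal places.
\gamma(2) = 0.4543

Multiply the model equation by X_{t-k} and take expectations. With theta_0 = psi_0 = 1 and psi_j the MA(infinity) weights, this gives
  gamma(k) - sum_i phi_i gamma(k-i) = c_k,
  c_k = sigma^2 * sum_{j=k..q} theta_j psi_{j-k}   (c_k = 0 for k > q),
using gamma(-m) = gamma(m).
psi-weights needed (psi_j = theta_j + sum_i phi_i psi_{j-i}):
  psi_1 = theta_1 + phi_1 = -0.33 + (-0.235) = -0.565
Right-hand sides:
  c_0 = sigma^2 (1 + theta_1 psi_1) = 3 * (1 + (-0.33)(-0.565)) = 3 * 1.18645 = 3.55935
  c_1 = sigma^2 theta_1 = 3 * (-0.33) = -0.99
  c_2 = 0
Equations for k = 0 and k = 1 (AR order 1):
  gamma(0) = phi_1 gamma(1) + c_0
  gamma(1) = phi_1 gamma(0) + c_1
Substituting the second into the first: gamma(0) (1 - phi_1^2) = c_0 + phi_1 c_1, so
  gamma(0) = (c_0 + phi_1 c_1) / (1 - phi_1^2) = (3.55935 + (-0.235)(-0.99)) / (1 - (-0.235)^2) = 3.792 / 0.944775 = 4.013654.
  gamma(1) = phi_1 gamma(0) + c_1 = (-0.235)(4.013654) + (-0.99) = -1.933209.
For k = 2 (> q): gamma(2) = phi_1 gamma(1) = (-0.235)(-1.933209) = 0.454304.
Therefore gamma(2) = 0.4543 (to 4 decimal places).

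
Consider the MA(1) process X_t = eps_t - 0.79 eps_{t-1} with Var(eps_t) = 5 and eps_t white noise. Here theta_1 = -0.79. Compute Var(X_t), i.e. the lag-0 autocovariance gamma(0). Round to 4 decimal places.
\gamma(0) = 8.1205

For an MA(q) process X_t = eps_t + sum_i theta_i eps_{t-i} with
Var(eps_t) = sigma^2, the variance is
  gamma(0) = sigma^2 * (1 + sum_i theta_i^2).
  sum_i theta_i^2 = (-0.79)^2 = 0.6241.
  gamma(0) = 5 * (1 + 0.6241) = 5 * 1.6241 = 8.1205.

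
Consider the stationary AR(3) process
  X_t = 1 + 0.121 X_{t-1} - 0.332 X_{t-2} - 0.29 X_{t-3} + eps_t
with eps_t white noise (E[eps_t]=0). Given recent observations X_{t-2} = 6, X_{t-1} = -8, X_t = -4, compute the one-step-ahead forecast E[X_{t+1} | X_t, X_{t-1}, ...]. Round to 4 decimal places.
E[X_{t+1} \mid \mathcal F_t] = 1.4320

For an AR(p) model X_t = c + sum_i phi_i X_{t-i} + eps_t, the
one-step-ahead conditional mean is
  E[X_{t+1} | X_t, ...] = c + sum_i phi_i X_{t+1-i}.
Substitute known values:
  E[X_{t+1} | ...] = 1 + (0.121) * (-4) + (-0.332) * (-8) + (-0.29) * (6)
                   = 1.4320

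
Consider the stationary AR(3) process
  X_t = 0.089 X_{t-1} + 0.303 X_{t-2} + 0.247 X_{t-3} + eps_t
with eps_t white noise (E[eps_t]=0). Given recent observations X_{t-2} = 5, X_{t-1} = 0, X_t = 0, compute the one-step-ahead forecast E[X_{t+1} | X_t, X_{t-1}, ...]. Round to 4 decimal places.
E[X_{t+1} \mid \mathcal F_t] = 1.2350

For an AR(p) model X_t = c + sum_i phi_i X_{t-i} + eps_t, the
one-step-ahead conditional mean is
  E[X_{t+1} | X_t, ...] = c + sum_i phi_i X_{t+1-i}.
Substitute known values:
  E[X_{t+1} | ...] = (0.089) * (0) + (0.303) * (0) + (0.247) * (5)
                   = 1.2350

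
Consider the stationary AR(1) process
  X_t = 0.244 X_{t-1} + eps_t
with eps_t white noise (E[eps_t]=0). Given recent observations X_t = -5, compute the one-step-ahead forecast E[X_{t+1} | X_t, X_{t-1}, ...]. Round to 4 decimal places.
E[X_{t+1} \mid \mathcal F_t] = -1.2200

For an AR(p) model X_t = c + sum_i phi_i X_{t-i} + eps_t, the
one-step-ahead conditional mean is
  E[X_{t+1} | X_t, ...] = c + sum_i phi_i X_{t+1-i}.
Substitute known values:
  E[X_{t+1} | ...] = (0.244) * (-5)
                   = -1.2200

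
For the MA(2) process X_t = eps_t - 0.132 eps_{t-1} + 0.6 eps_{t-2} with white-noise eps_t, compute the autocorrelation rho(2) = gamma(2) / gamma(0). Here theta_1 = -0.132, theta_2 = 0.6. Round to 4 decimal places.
\rho(2) = 0.4356

For an MA(q) process with theta_0 = 1, the autocovariance is
  gamma(k) = sigma^2 * sum_{i=0..q-k} theta_i * theta_{i+k},
and rho(k) = gamma(k) / gamma(0). Sigma^2 cancels.
  numerator   = (1)*(0.6) = 0.6.
  denominator = (1)^2 + (-0.132)^2 + (0.6)^2 = 1.377424.
  rho(2) = 0.6 / 1.377424 = 0.4356.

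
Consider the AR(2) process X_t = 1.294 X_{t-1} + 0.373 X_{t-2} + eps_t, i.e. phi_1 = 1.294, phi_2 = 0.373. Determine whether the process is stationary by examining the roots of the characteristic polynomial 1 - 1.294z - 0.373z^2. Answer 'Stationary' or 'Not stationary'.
\text{Not stationary}

The AR(p) characteristic polynomial is P(z) = 1 - 1.294z - 0.373z^2.
Stationarity requires all roots to lie outside the unit circle, i.e. |z| > 1 for every root.
Set 1 + (-1.294) z + (-0.373) z^2 = 0, i.e. a z^2 + b z + c = 0 with a = -0.373, b = -1.294, c = 1.
Discriminant D = b^2 - 4ac = (-1.294)^2 - 4*(-0.373)*1 = 1.674436 - (-1.492) = 3.166436.
D >= 0, so the roots are real: z = (-b +/- sqrt(D)) / (2a) = (1.294 +/- 1.779448) / (-0.746).
  z_1 = (1.294 + 1.779448) / (-0.746) = -4.1199,   |z_1| = 4.1199.
  z_2 = (1.294 - 1.779448) / (-0.746) = 0.6507,   |z_2| = 0.6507.
Moduli of all roots: 4.1199, 0.6507.
All moduli strictly greater than 1? No.
Verdict: Not stationary.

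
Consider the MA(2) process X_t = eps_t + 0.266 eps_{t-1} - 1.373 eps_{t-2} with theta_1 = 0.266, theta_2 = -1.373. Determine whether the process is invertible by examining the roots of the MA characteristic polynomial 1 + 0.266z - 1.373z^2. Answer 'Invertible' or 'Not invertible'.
\text{Not invertible}

The MA(q) characteristic polynomial is P(z) = 1 + 0.266z - 1.373z^2.
Invertibility requires all roots to lie outside the unit circle, i.e. |z| > 1 for every root.
Set 1 + (0.266) z + (-1.373) z^2 = 0, i.e. a z^2 + b z + c = 0 with a = -1.373, b = 0.266, c = 1.
Discriminant D = b^2 - 4ac = (0.266)^2 - 4*(-1.373)*1 = 0.070756 - (-5.492) = 5.562756.
D >= 0, so the roots are real: z = (-b +/- sqrt(D)) / (2a) = (-0.266 +/- 2.35855) / (-2.746).
  z_1 = (-0.266 + 2.35855) / (-2.746) = -0.762,   |z_1| = 0.762.
  z_2 = (-0.266 - 2.35855) / (-2.746) = 0.9558,   |z_2| = 0.9558.
Moduli of all roots: 0.7620, 0.9558.
All moduli strictly greater than 1? No.
Verdict: Not invertible.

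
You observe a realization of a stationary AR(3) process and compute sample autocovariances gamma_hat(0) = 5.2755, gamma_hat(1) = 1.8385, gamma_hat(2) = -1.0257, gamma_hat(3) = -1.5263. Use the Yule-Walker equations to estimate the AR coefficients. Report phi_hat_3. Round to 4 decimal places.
\hat\phi_{3} = -0.0940

The Yule-Walker equations for an AR(p) process read, in matrix form,
  Gamma_p phi = r_p,   with   (Gamma_p)_{ij} = gamma(|i - j|),
                       (r_p)_i = gamma(i),   i,j = 1..p.
Substitute the sample gammas (Toeplitz matrix and right-hand side of size 3):
  Gamma_p = [[5.2755, 1.8385, -1.0257], [1.8385, 5.2755, 1.8385], [-1.0257, 1.8385, 5.2755]]
  r_p     = [1.8385, -1.0257, -1.5263]
Written out (R1..R3):
  (R1) 5.2755 phi_1 + 1.8385 phi_2 - 1.0257 phi_3 = 1.8385
  (R2) 1.8385 phi_1 + 5.2755 phi_2 + 1.8385 phi_3 = -1.0257
  (R3) -1.0257 phi_1 + 1.8385 phi_2 + 5.2755 phi_3 = -1.5263
Gaussian elimination:
  R2 <- R2 - (1.8385/5.2755) R1 = R2 - (0.348498) R1:  4.634787 phi_2 + 2.195954 phi_3 = -1.666413
  R3 <- R3 - (-1.0257/5.2755) R1 = R3 - (-0.194427) R1:  2.195954 phi_2 + 5.076076 phi_3 = -1.168846
  R3 <- R3 - (2.195954/4.634787) R2 = R3 - (0.473798) R2:  4.035637 phi_3 = -0.379302
Back-substitution:
  phi_hat_3 = -0.379302 / 4.035637 = -0.093988
  phi_hat_2 = (-1.666413 - (2.195954)(-0.093988)) / 4.634787 = -0.315013
  phi_hat_1 = (1.8385 - (1.8385)(-0.315013) - (-1.0257)(-0.093988)) / 5.2755 = 0.440005
So phi_hat = [0.4400, -0.3150, -0.0940].
Therefore phi_hat_3 = -0.0940.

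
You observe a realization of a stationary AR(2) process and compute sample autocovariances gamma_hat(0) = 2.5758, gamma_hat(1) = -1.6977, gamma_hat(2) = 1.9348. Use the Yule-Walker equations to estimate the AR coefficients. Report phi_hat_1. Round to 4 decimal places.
\hat\phi_{1} = -0.2900

The Yule-Walker equations for an AR(p) process read, in matrix form,
  Gamma_p phi = r_p,   with   (Gamma_p)_{ij} = gamma(|i - j|),
                       (r_p)_i = gamma(i),   i,j = 1..p.
Substitute the sample gammas (Toeplitz matrix and right-hand side of size 2):
  Gamma_p = [[2.5758, -1.6977], [-1.6977, 2.5758]]
  r_p     = [-1.6977, 1.9348]
Written out:
  2.5758 phi_1 - 1.6977 phi_2 = -1.6977
  -1.6977 phi_1 + 2.5758 phi_2 = 1.9348
Solve by Cramer's rule:
  det = gamma(0)^2 - gamma(1)^2 = (2.5758)^2 - (-1.6977)^2 = 6.63474564 - 2.88218529 = 3.75256035
  phi_hat_1 = [gamma(1) gamma(0) - gamma(1) gamma(2)] / det = [(-1.6977)(2.5758) - (-1.6977)(1.9348)] / 3.75256035 = -1.0882257 / 3.75256035 = -0.29
  phi_hat_2 = [gamma(0) gamma(2) - gamma(1)^2] / det = [(2.5758)(1.9348) - (-1.6977)^2] / 3.75256035 = 2.10147255 / 3.75256035 = 0.56
So phi_hat = [-0.2900, 0.5600].
Therefore phi_hat_1 = -0.2900.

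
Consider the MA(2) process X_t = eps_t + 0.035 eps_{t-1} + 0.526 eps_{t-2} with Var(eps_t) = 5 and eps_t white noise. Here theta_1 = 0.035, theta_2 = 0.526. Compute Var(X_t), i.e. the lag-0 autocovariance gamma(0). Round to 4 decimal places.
\gamma(0) = 6.3895

For an MA(q) process X_t = eps_t + sum_i theta_i eps_{t-i} with
Var(eps_t) = sigma^2, the variance is
  gamma(0) = sigma^2 * (1 + sum_i theta_i^2).
  sum_i theta_i^2 = (0.035)^2 + (0.526)^2 = 0.001225 + 0.276676 = 0.277901.
  gamma(0) = 5 * (1 + 0.277901) = 5 * 1.277901 = 6.389505, which rounds to 6.3895.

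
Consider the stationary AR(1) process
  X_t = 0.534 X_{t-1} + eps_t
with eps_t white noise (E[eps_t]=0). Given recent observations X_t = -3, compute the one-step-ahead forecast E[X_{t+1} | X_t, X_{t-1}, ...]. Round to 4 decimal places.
E[X_{t+1} \mid \mathcal F_t] = -1.6020

For an AR(p) model X_t = c + sum_i phi_i X_{t-i} + eps_t, the
one-step-ahead conditional mean is
  E[X_{t+1} | X_t, ...] = c + sum_i phi_i X_{t+1-i}.
Substitute known values:
  E[X_{t+1} | ...] = (0.534) * (-3)
                   = -1.6020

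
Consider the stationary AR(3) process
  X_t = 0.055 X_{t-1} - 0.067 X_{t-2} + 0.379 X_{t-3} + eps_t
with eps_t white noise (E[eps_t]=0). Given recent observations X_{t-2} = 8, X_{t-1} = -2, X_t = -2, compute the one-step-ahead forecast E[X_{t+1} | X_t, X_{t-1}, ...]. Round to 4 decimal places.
E[X_{t+1} \mid \mathcal F_t] = 3.0560

For an AR(p) model X_t = c + sum_i phi_i X_{t-i} + eps_t, the
one-step-ahead conditional mean is
  E[X_{t+1} | X_t, ...] = c + sum_i phi_i X_{t+1-i}.
Substitute known values:
  E[X_{t+1} | ...] = (0.055) * (-2) + (-0.067) * (-2) + (0.379) * (8)
                   = 3.0560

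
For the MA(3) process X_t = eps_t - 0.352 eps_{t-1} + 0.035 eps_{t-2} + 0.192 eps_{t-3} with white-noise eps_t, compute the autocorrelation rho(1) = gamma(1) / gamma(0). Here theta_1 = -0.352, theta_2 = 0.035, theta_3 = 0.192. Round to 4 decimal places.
\rho(1) = -0.3077

For an MA(q) process with theta_0 = 1, the autocovariance is
  gamma(k) = sigma^2 * sum_{i=0..q-k} theta_i * theta_{i+k},
and rho(k) = gamma(k) / gamma(0). Sigma^2 cancels.
  numerator   = (1)*(-0.352) + (-0.352)*(0.035) + (0.035)*(0.192) = -0.3576.
  denominator = (1)^2 + (-0.352)^2 + (0.035)^2 + (0.192)^2 = 1.161993.
  rho(1) = -0.3576 / 1.161993 = -0.3077.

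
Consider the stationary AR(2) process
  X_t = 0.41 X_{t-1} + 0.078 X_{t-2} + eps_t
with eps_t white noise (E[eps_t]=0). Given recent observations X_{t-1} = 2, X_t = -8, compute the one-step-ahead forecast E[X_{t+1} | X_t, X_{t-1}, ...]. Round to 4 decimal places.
E[X_{t+1} \mid \mathcal F_t] = -3.1240

For an AR(p) model X_t = c + sum_i phi_i X_{t-i} + eps_t, the
one-step-ahead conditional mean is
  E[X_{t+1} | X_t, ...] = c + sum_i phi_i X_{t+1-i}.
Substitute known values:
  E[X_{t+1} | ...] = (0.41) * (-8) + (0.078) * (2)
                   = -3.1240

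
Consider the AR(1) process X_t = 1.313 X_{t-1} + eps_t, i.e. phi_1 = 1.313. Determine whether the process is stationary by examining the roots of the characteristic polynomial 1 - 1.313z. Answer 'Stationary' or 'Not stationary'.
\text{Not stationary}

The AR(p) characteristic polynomial is P(z) = 1 - 1.313z.
Stationarity requires all roots to lie outside the unit circle, i.e. |z| > 1 for every root.
This is linear in z: 1 + (-1.313) z = 0  =>  z = -1/(-1.313) = 0.761615,  |z| = 0.761615.
Moduli of all roots: 0.7616.
All moduli strictly greater than 1? No.
Verdict: Not stationary.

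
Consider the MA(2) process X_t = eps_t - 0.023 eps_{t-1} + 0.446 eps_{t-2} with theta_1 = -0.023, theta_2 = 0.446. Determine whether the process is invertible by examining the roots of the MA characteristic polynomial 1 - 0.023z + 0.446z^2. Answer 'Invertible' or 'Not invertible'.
\text{Invertible}

The MA(q) characteristic polynomial is P(z) = 1 - 0.023z + 0.446z^2.
Invertibility requires all roots to lie outside the unit circle, i.e. |z| > 1 for every root.
Set 1 + (-0.023) z + (0.446) z^2 = 0, i.e. a z^2 + b z + c = 0 with a = 0.446, b = -0.023, c = 1.
Discriminant D = b^2 - 4ac = (-0.023)^2 - 4*(0.446)*1 = 0.000529 - (1.784) = -1.783471.
D < 0, so the roots are the complex-conjugate pair z = (-b +/- i sqrt(-D)) / (2a) = 0.0258 +/- 1.4972i.
For a conjugate pair |z|^2 = z * conj(z) = (product of roots) = c/a = 1/(0.446) = 2.242152, so |z| = sqrt(2.242152) = 1.4974 for both roots.
Moduli of all roots: 1.4974, 1.4974.
All moduli strictly greater than 1? Yes.
Verdict: Invertible.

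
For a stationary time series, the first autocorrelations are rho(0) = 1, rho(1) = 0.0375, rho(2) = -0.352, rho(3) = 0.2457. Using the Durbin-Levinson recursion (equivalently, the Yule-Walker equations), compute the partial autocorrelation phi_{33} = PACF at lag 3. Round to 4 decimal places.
\phi_{33} = 0.3169

The PACF at lag k is phi_{kk}, the last component of the solution
to the Yule-Walker system G_k phi = r_k where
  (G_k)_{ij} = rho(|i - j|), (r_k)_i = rho(i), i,j = 1..k.
Equivalently, Durbin-Levinson gives phi_{kk} iteratively:
  phi_{11} = rho(1)
  phi_{kk} = [rho(k) - sum_{j=1..k-1} phi_{k-1,j} rho(k-j)]
            / [1 - sum_{j=1..k-1} phi_{k-1,j} rho(j)],
  phi_{k,j} = phi_{k-1,j} - phi_{kk} phi_{k-1,k-j},  j = 1..k-1.
Step k = 1:
  phi_11 = rho(1) = 0.0375.
Step k = 2:
  phi_22 = [rho(2) - phi_11 rho(1)] / [1 - phi_11 rho(1)] = [-0.352 - (0.0375)(0.0375)] / [1 - (0.0375)(0.0375)]
         = -0.35340625 / 0.99859375 = -0.353904.
  Update: phi_21 = phi_11 - phi_22 phi_11 = 0.0375 - (-0.353904)(0.0375) = 0.050771.
Step k = 3:
  phi_33 = [rho(3) - phi_21 rho(2) - phi_22 rho(1)] / [1 - phi_21 rho(1) - phi_22 rho(2)]
    numerator   = 0.2457 - (0.050771)(-0.352) - (-0.353904)(0.0375) = 0.27684293
    denominator = 1 - (0.050771)(0.0375) - (-0.353904)(-0.352) = 0.87352189
  phi_33 = 0.27684293 / 0.87352189 = 0.3169.
Therefore phi_{33} = 0.3169.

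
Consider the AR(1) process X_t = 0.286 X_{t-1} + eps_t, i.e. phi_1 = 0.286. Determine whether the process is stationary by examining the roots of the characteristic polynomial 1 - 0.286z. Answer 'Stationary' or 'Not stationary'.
\text{Stationary}

The AR(p) characteristic polynomial is P(z) = 1 - 0.286z.
Stationarity requires all roots to lie outside the unit circle, i.e. |z| > 1 for every root.
This is linear in z: 1 + (-0.286) z = 0  =>  z = -1/(-0.286) = 3.496503,  |z| = 3.496503.
Moduli of all roots: 3.4965.
All moduli strictly greater than 1? Yes.
Verdict: Stationary.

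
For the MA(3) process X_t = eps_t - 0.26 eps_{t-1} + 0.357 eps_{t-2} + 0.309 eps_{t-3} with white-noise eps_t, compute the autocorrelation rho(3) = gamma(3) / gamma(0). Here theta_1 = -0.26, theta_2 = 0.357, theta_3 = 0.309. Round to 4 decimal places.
\rho(3) = 0.2394

For an MA(q) process with theta_0 = 1, the autocovariance is
  gamma(k) = sigma^2 * sum_{i=0..q-k} theta_i * theta_{i+k},
and rho(k) = gamma(k) / gamma(0). Sigma^2 cancels.
  numerator   = (1)*(0.309) = 0.309.
  denominator = (1)^2 + (-0.26)^2 + (0.357)^2 + (0.309)^2 = 1.29053.
  rho(3) = 0.309 / 1.29053 = 0.2394.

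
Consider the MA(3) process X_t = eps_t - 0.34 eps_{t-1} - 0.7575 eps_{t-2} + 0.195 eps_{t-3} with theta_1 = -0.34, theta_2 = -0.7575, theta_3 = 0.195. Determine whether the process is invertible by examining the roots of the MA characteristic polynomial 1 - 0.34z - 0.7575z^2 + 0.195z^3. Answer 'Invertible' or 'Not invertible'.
\text{Invertible}

The MA(q) characteristic polynomial is P(z) = 1 - 0.34z - 0.7575z^2 + 0.195z^3.
Invertibility requires all roots to lie outside the unit circle, i.e. |z| > 1 for every root.
Degree 3: look for a simple real root z0 first, then factor out (1 - z/z0) and solve the remaining quadratic.
Testing z0 = 4: P(4) = 1 + (-0.34)(4) + (-0.7575)(4)^2 + (0.195)(4)^3
  = 1 + (-1.36) + (-12.12) + (12.48) = 0.  So z_0 = 4 is a root, |z_0| = 4.
Divide out the factor (1 - 0.25 z) = (1 - z/z0) (since 1/z0 = 0.25):
  P(z) = (1 - 0.25 z)(1 + (-0.09) z + (-0.78) z^2)
  [check: z-coef -0.09 - (0.25) = -0.34; z^2-coef -0.78 - (0.25)(-0.09) = -0.7575; z^3-coef -(0.25)(-0.78) = 0.195.]
Remaining roots from the quadratic factor 1 + (-0.09) z + (-0.78) z^2:
  Set 1 + (-0.09) z + (-0.78) z^2 = 0, i.e. a z^2 + b z + c = 0 with a = -0.78, b = -0.09, c = 1.
  Discriminant D = b^2 - 4ac = (-0.09)^2 - 4*(-0.78)*1 = 0.0081 - (-3.12) = 3.1281.
  D >= 0, so the roots are real: z = (-b +/- sqrt(D)) / (2a) = (0.09 +/- 1.768644) / (-1.56).
    z_1 = (0.09 + 1.768644) / (-1.56) = -1.1914,   |z_1| = 1.1914.
    z_2 = (0.09 - 1.768644) / (-1.56) = 1.0761,   |z_2| = 1.0761.
Moduli of all roots: 4.0000, 1.1914, 1.0761.
All moduli strictly greater than 1? Yes.
Verdict: Invertible.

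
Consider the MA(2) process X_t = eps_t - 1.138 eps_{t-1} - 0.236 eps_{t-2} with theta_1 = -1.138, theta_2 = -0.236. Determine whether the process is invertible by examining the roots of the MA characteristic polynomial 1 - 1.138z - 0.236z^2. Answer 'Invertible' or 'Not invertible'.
\text{Not invertible}

The MA(q) characteristic polynomial is P(z) = 1 - 1.138z - 0.236z^2.
Invertibility requires all roots to lie outside the unit circle, i.e. |z| > 1 for every root.
Set 1 + (-1.138) z + (-0.236) z^2 = 0, i.e. a z^2 + b z + c = 0 with a = -0.236, b = -1.138, c = 1.
Discriminant D = b^2 - 4ac = (-1.138)^2 - 4*(-0.236)*1 = 1.295044 - (-0.944) = 2.239044.
D >= 0, so the roots are real: z = (-b +/- sqrt(D)) / (2a) = (1.138 +/- 1.496344) / (-0.472).
  z_1 = (1.138 + 1.496344) / (-0.472) = -5.5812,   |z_1| = 5.5812.
  z_2 = (1.138 - 1.496344) / (-0.472) = 0.7592,   |z_2| = 0.7592.
Moduli of all roots: 5.5812, 0.7592.
All moduli strictly greater than 1? No.
Verdict: Not invertible.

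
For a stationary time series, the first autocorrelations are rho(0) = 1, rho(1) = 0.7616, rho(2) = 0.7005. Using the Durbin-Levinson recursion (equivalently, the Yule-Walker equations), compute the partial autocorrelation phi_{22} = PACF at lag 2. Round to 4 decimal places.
\phi_{22} = 0.2868

The PACF at lag k is phi_{kk}, the last component of the solution
to the Yule-Walker system G_k phi = r_k where
  (G_k)_{ij} = rho(|i - j|), (r_k)_i = rho(i), i,j = 1..k.
Equivalently, Durbin-Levinson gives phi_{kk} iteratively:
  phi_{11} = rho(1)
  phi_{kk} = [rho(k) - sum_{j=1..k-1} phi_{k-1,j} rho(k-j)]
            / [1 - sum_{j=1..k-1} phi_{k-1,j} rho(j)],
  phi_{k,j} = phi_{k-1,j} - phi_{kk} phi_{k-1,k-j},  j = 1..k-1.
Step k = 1:
  phi_11 = rho(1) = 0.7616.
Step k = 2:
  phi_22 = [rho(2) - phi_11 rho(1)] / [1 - phi_11 rho(1)] = [0.7005 - (0.7616)(0.7616)] / [1 - (0.7616)(0.7616)]
         = 0.12046544 / 0.41996544 = 0.2868.
Therefore phi_{22} = 0.2868.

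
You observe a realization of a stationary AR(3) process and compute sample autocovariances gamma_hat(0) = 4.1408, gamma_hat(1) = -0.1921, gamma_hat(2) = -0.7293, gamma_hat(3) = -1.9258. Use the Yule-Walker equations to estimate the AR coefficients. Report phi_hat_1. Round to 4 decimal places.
\hat\phi_{1} = -0.1440

The Yule-Walker equations for an AR(p) process read, in matrix form,
  Gamma_p phi = r_p,   with   (Gamma_p)_{ij} = gamma(|i - j|),
                       (r_p)_i = gamma(i),   i,j = 1..p.
Substitute the sample gammas (Toeplitz matrix and right-hand side of size 3):
  Gamma_p = [[4.1408, -0.1921, -0.7293], [-0.1921, 4.1408, -0.1921], [-0.7293, -0.1921, 4.1408]]
  r_p     = [-0.1921, -0.7293, -1.9258]
Written out (R1..R3):
  (R1) 4.1408 phi_1 - 0.1921 phi_2 - 0.7293 phi_3 = -0.1921
  (R2) -0.1921 phi_1 + 4.1408 phi_2 - 0.1921 phi_3 = -0.7293
  (R3) -0.7293 phi_1 - 0.1921 phi_2 + 4.1408 phi_3 = -1.9258
Gaussian elimination:
  R2 <- R2 - (-0.1921/4.1408) R1 = R2 - (-0.046392) R1:  4.131888 phi_2 - 0.225934 phi_3 = -0.738212
  R3 <- R3 - (-0.7293/4.1408) R1 = R3 - (-0.176125) R1:  -0.225934 phi_2 + 4.012352 phi_3 = -1.959634
  R3 <- R3 - (-0.225934/4.131888) R2 = R3 - (-0.05468) R2:  3.999998 phi_3 = -1.999999
Back-substitution:
  phi_hat_3 = -1.999999 / 3.999998 = -0.5
  phi_hat_2 = (-0.738212 - (-0.225934)(-0.5)) / 4.131888 = -0.206002
  phi_hat_1 = (-0.1921 - (-0.1921)(-0.206002) - (-0.7293)(-0.5)) / 4.1408 = -0.144012
So phi_hat = [-0.1440, -0.2060, -0.5000].
Therefore phi_hat_1 = -0.1440.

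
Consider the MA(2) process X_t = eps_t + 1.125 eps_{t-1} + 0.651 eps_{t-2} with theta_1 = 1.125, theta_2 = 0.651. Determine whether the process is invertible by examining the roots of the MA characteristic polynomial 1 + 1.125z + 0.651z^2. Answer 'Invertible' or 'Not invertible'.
\text{Invertible}

The MA(q) characteristic polynomial is P(z) = 1 + 1.125z + 0.651z^2.
Invertibility requires all roots to lie outside the unit circle, i.e. |z| > 1 for every root.
Set 1 + (1.125) z + (0.651) z^2 = 0, i.e. a z^2 + b z + c = 0 with a = 0.651, b = 1.125, c = 1.
Discriminant D = b^2 - 4ac = (1.125)^2 - 4*(0.651)*1 = 1.265625 - (2.604) = -1.338375.
D < 0, so the roots are the complex-conjugate pair z = (-b +/- i sqrt(-D)) / (2a) = -0.8641 +/- 0.8885i.
For a conjugate pair |z|^2 = z * conj(z) = (product of roots) = c/a = 1/(0.651) = 1.536098, so |z| = sqrt(1.536098) = 1.2394 for both roots.
Moduli of all roots: 1.2394, 1.2394.
All moduli strictly greater than 1? Yes.
Verdict: Invertible.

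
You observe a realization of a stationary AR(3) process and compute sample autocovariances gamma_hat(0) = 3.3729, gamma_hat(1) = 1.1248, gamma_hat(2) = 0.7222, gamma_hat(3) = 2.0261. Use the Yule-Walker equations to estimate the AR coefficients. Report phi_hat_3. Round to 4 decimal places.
\hat\phi_{3} = 0.5690

The Yule-Walker equations for an AR(p) process read, in matrix form,
  Gamma_p phi = r_p,   with   (Gamma_p)_{ij} = gamma(|i - j|),
                       (r_p)_i = gamma(i),   i,j = 1..p.
Substitute the sample gammas (Toeplitz matrix and right-hand side of size 3):
  Gamma_p = [[3.3729, 1.1248, 0.7222], [1.1248, 3.3729, 1.1248], [0.7222, 1.1248, 3.3729]]
  r_p     = [1.1248, 0.7222, 2.0261]
Written out (R1..R3):
  (R1) 3.3729 phi_1 + 1.1248 phi_2 + 0.7222 phi_3 = 1.1248
  (R2) 1.1248 phi_1 + 3.3729 phi_2 + 1.1248 phi_3 = 0.7222
  (R3) 0.7222 phi_1 + 1.1248 phi_2 + 3.3729 phi_3 = 2.0261
Gaussian elimination:
  R2 <- R2 - (1.1248/3.3729) R1 = R2 - (0.333482) R1:  2.9978 phi_2 + 0.88396 phi_3 = 0.3471
  R3 <- R3 - (0.7222/3.3729) R1 = R3 - (0.214118) R1:  0.88396 phi_2 + 3.218264 phi_3 = 1.78526
  R3 <- R3 - (0.88396/2.9978) R2 = R3 - (0.294869) R2:  2.957611 phi_3 = 1.68291
Back-substitution:
  phi_hat_3 = 1.68291 / 2.957611 = 0.56901
  phi_hat_2 = (0.3471 - (0.88396)(0.56901)) / 2.9978 = -0.051999
  phi_hat_1 = (1.1248 - (1.1248)(-0.051999) - (0.7222)(0.56901)) / 3.3729 = 0.228987
So phi_hat = [0.2290, -0.0520, 0.5690].
Therefore phi_hat_3 = 0.5690.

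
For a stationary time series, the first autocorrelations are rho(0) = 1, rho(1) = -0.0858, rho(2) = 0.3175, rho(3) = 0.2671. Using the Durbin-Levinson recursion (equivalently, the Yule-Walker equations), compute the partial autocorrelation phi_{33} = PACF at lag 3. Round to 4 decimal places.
\phi_{33} = 0.3490

The PACF at lag k is phi_{kk}, the last component of the solution
to the Yule-Walker system G_k phi = r_k where
  (G_k)_{ij} = rho(|i - j|), (r_k)_i = rho(i), i,j = 1..k.
Equivalently, Durbin-Levinson gives phi_{kk} iteratively:
  phi_{11} = rho(1)
  phi_{kk} = [rho(k) - sum_{j=1..k-1} phi_{k-1,j} rho(k-j)]
            / [1 - sum_{j=1..k-1} phi_{k-1,j} rho(j)],
  phi_{k,j} = phi_{k-1,j} - phi_{kk} phi_{k-1,k-j},  j = 1..k-1.
Step k = 1:
  phi_11 = rho(1) = -0.0858.
Step k = 2:
  phi_22 = [rho(2) - phi_11 rho(1)] / [1 - phi_11 rho(1)] = [0.3175 - (-0.0858)(-0.0858)] / [1 - (-0.0858)(-0.0858)]
         = 0.31013836 / 0.99263836 = 0.312438.
  Update: phi_21 = phi_11 - phi_22 phi_11 = -0.0858 - (0.312438)(-0.0858) = -0.058993.
Step k = 3:
  phi_33 = [rho(3) - phi_21 rho(2) - phi_22 rho(1)] / [1 - phi_21 rho(1) - phi_22 rho(2)]
    numerator   = 0.2671 - (-0.058993)(0.3175) - (0.312438)(-0.0858) = 0.31263743
    denominator = 1 - (-0.058993)(-0.0858) - (0.312438)(0.3175) = 0.89573922
  phi_33 = 0.31263743 / 0.89573922 = 0.349.
Therefore phi_{33} = 0.3490.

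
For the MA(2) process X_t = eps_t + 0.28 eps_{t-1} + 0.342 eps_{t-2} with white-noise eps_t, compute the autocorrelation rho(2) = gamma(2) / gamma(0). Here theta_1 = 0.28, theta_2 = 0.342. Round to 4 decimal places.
\rho(2) = 0.2861

For an MA(q) process with theta_0 = 1, the autocovariance is
  gamma(k) = sigma^2 * sum_{i=0..q-k} theta_i * theta_{i+k},
and rho(k) = gamma(k) / gamma(0). Sigma^2 cancels.
  numerator   = (1)*(0.342) = 0.342.
  denominator = (1)^2 + (0.28)^2 + (0.342)^2 = 1.195364.
  rho(2) = 0.342 / 1.195364 = 0.2861.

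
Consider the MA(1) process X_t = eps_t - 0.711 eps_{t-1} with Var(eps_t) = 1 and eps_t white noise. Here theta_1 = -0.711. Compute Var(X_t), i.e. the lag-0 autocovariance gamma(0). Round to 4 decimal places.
\gamma(0) = 1.5055

For an MA(q) process X_t = eps_t + sum_i theta_i eps_{t-i} with
Var(eps_t) = sigma^2, the variance is
  gamma(0) = sigma^2 * (1 + sum_i theta_i^2).
  sum_i theta_i^2 = (-0.711)^2 = 0.505521.
  gamma(0) = 1 * (1 + 0.505521) = 1 * 1.505521 = 1.505521, which rounds to 1.5055.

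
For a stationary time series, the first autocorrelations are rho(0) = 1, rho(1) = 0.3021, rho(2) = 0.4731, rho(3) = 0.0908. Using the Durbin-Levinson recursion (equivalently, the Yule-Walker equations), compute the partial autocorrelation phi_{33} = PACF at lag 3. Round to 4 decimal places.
\phi_{33} = -0.1590

The PACF at lag k is phi_{kk}, the last component of the solution
to the Yule-Walker system G_k phi = r_k where
  (G_k)_{ij} = rho(|i - j|), (r_k)_i = rho(i), i,j = 1..k.
Equivalently, Durbin-Levinson gives phi_{kk} iteratively:
  phi_{11} = rho(1)
  phi_{kk} = [rho(k) - sum_{j=1..k-1} phi_{k-1,j} rho(k-j)]
            / [1 - sum_{j=1..k-1} phi_{k-1,j} rho(j)],
  phi_{k,j} = phi_{k-1,j} - phi_{kk} phi_{k-1,k-j},  j = 1..k-1.
Step k = 1:
  phi_11 = rho(1) = 0.3021.
Step k = 2:
  phi_22 = [rho(2) - phi_11 rho(1)] / [1 - phi_11 rho(1)] = [0.4731 - (0.3021)(0.3021)] / [1 - (0.3021)(0.3021)]
         = 0.38183559 / 0.90873559 = 0.420183.
  Update: phi_21 = phi_11 - phi_22 phi_11 = 0.3021 - (0.420183)(0.3021) = 0.175163.
Step k = 3:
  phi_33 = [rho(3) - phi_21 rho(2) - phi_22 rho(1)] / [1 - phi_21 rho(1) - phi_22 rho(2)]
    numerator   = 0.0908 - (0.175163)(0.4731) - (0.420183)(0.3021) = -0.11900683
    denominator = 1 - (0.175163)(0.3021) - (0.420183)(0.4731) = 0.74829462
  phi_33 = -0.11900683 / 0.74829462 = -0.159.
Therefore phi_{33} = -0.1590.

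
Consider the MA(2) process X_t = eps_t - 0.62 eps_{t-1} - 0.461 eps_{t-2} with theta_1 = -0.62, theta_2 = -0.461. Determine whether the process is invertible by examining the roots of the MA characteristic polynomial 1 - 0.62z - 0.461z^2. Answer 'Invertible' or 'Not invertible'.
\text{Not invertible}

The MA(q) characteristic polynomial is P(z) = 1 - 0.62z - 0.461z^2.
Invertibility requires all roots to lie outside the unit circle, i.e. |z| > 1 for every root.
Set 1 + (-0.62) z + (-0.461) z^2 = 0, i.e. a z^2 + b z + c = 0 with a = -0.461, b = -0.62, c = 1.
Discriminant D = b^2 - 4ac = (-0.62)^2 - 4*(-0.461)*1 = 0.3844 - (-1.844) = 2.2284.
D >= 0, so the roots are real: z = (-b +/- sqrt(D)) / (2a) = (0.62 +/- 1.492783) / (-0.922).
  z_1 = (0.62 + 1.492783) / (-0.922) = -2.2915,   |z_1| = 2.2915.
  z_2 = (0.62 - 1.492783) / (-0.922) = 0.9466,   |z_2| = 0.9466.
Moduli of all roots: 2.2915, 0.9466.
All moduli strictly greater than 1? No.
Verdict: Not invertible.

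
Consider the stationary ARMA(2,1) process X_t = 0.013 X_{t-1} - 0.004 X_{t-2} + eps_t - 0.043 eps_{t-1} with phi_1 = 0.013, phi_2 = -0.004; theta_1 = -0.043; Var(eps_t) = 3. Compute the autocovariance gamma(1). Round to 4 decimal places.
\gamma(1) = -0.0896

Multiply the model equation by X_{t-k} and take expectations. With theta_0 = psi_0 = 1 and psi_j the MA(infinity) weights, this gives
  gamma(k) - sum_i phi_i gamma(k-i) = c_k,
  c_k = sigma^2 * sum_{j=k..q} theta_j psi_{j-k}   (c_k = 0 for k > q),
using gamma(-m) = gamma(m).
psi-weights needed (psi_j = theta_j + sum_i phi_i psi_{j-i}):
  psi_1 = theta_1 + phi_1 = -0.043 + (0.013) = -0.03
Right-hand sides:
  c_0 = sigma^2 (1 + theta_1 psi_1) = 3 * (1 + (-0.043)(-0.03)) = 3 * 1.00129 = 3.00387
  c_1 = sigma^2 theta_1 = 3 * (-0.043) = -0.129
  c_2 = 0
Equations for k = 0, 1, 2 (AR order 2, c_2 = 0):
  (E0) gamma(0) = phi_1 gamma(1) + phi_2 gamma(2) + c_0
  (E1) gamma(1) = phi_1 gamma(0) + phi_2 gamma(1) + c_1
  (E2) gamma(2) = phi_1 gamma(1) + phi_2 gamma(0)
From (E1): gamma(1) = A gamma(0) + B with
  A = phi_1 / (1 - phi_2) = 0.013 / 1.004 = 0.012948,   B = c_1 / (1 - phi_2) = -0.129 / 1.004 = -0.128486.
Insert (E2) into (E0): gamma(0) (1 - phi_2^2) = phi_1 (1 + phi_2) gamma(1) + c_0.
  phi_1 (1 + phi_2) = (0.013)(0.996) = 0.012948,   1 - phi_2^2 = 0.999984.
Replace gamma(1) by A gamma(0) + B and collect gamma(0):
  gamma(0) [0.999984 - (0.012948)(0.012948)] = (0.012948)(-0.128486) + 3.00387
  gamma(0) * 0.999816 = 3.002206
  gamma(0) = 3.002206 / 0.999816 = 3.002758.
  gamma(1) = A gamma(0) + B = (0.012948)(3.002758) + (-0.128486) = -0.089606.
Therefore gamma(1) = -0.0896 (to 4 decimal places).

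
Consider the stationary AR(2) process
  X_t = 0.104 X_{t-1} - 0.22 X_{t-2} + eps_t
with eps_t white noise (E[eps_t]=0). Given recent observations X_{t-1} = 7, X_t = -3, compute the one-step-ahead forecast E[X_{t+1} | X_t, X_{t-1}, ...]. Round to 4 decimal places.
E[X_{t+1} \mid \mathcal F_t] = -1.8520

For an AR(p) model X_t = c + sum_i phi_i X_{t-i} + eps_t, the
one-step-ahead conditional mean is
  E[X_{t+1} | X_t, ...] = c + sum_i phi_i X_{t+1-i}.
Substitute known values:
  E[X_{t+1} | ...] = (0.104) * (-3) + (-0.22) * (7)
                   = -1.8520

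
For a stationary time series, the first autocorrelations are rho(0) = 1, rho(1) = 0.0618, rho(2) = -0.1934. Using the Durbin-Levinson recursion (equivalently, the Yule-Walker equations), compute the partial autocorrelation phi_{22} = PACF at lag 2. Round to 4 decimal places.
\phi_{22} = -0.1980

The PACF at lag k is phi_{kk}, the last component of the solution
to the Yule-Walker system G_k phi = r_k where
  (G_k)_{ij} = rho(|i - j|), (r_k)_i = rho(i), i,j = 1..k.
Equivalently, Durbin-Levinson gives phi_{kk} iteratively:
  phi_{11} = rho(1)
  phi_{kk} = [rho(k) - sum_{j=1..k-1} phi_{k-1,j} rho(k-j)]
            / [1 - sum_{j=1..k-1} phi_{k-1,j} rho(j)],
  phi_{k,j} = phi_{k-1,j} - phi_{kk} phi_{k-1,k-j},  j = 1..k-1.
Step k = 1:
  phi_11 = rho(1) = 0.0618.
Step k = 2:
  phi_22 = [rho(2) - phi_11 rho(1)] / [1 - phi_11 rho(1)] = [-0.1934 - (0.0618)(0.0618)] / [1 - (0.0618)(0.0618)]
         = -0.19721924 / 0.99618076 = -0.198.
Therefore phi_{22} = -0.1980.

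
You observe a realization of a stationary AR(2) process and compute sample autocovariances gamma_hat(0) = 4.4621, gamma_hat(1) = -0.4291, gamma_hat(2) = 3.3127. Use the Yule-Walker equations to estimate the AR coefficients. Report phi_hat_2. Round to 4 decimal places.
\hat\phi_{2} = 0.7400

The Yule-Walker equations for an AR(p) process read, in matrix form,
  Gamma_p phi = r_p,   with   (Gamma_p)_{ij} = gamma(|i - j|),
                       (r_p)_i = gamma(i),   i,j = 1..p.
Substitute the sample gammas (Toeplitz matrix and right-hand side of size 2):
  Gamma_p = [[4.4621, -0.4291], [-0.4291, 4.4621]]
  r_p     = [-0.4291, 3.3127]
Written out:
  4.4621 phi_1 - 0.4291 phi_2 = -0.4291
  -0.4291 phi_1 + 4.4621 phi_2 = 3.3127
Solve by Cramer's rule:
  det = gamma(0)^2 - gamma(1)^2 = (4.4621)^2 - (-0.4291)^2 = 19.91033641 - 0.18412681 = 19.7262096
  phi_hat_1 = [gamma(1) gamma(0) - gamma(1) gamma(2)] / det = [(-0.4291)(4.4621) - (-0.4291)(3.3127)] / 19.7262096 = -0.49320754 / 19.7262096 = -0.025
  phi_hat_2 = [gamma(0) gamma(2) - gamma(1)^2] / det = [(4.4621)(3.3127) - (-0.4291)^2] / 19.7262096 = 14.59747186 / 19.7262096 = 0.74
So phi_hat = [-0.0250, 0.7400].
Therefore phi_hat_2 = 0.7400.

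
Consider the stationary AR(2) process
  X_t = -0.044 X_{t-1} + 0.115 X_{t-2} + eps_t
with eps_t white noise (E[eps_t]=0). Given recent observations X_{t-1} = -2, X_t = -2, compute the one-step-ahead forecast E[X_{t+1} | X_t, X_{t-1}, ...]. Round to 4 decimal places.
E[X_{t+1} \mid \mathcal F_t] = -0.1420

For an AR(p) model X_t = c + sum_i phi_i X_{t-i} + eps_t, the
one-step-ahead conditional mean is
  E[X_{t+1} | X_t, ...] = c + sum_i phi_i X_{t+1-i}.
Substitute known values:
  E[X_{t+1} | ...] = (-0.044) * (-2) + (0.115) * (-2)
                   = -0.1420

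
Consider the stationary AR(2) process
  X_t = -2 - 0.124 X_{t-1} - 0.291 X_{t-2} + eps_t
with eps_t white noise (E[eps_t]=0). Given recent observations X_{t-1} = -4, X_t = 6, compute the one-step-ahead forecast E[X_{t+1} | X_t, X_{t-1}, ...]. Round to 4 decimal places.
E[X_{t+1} \mid \mathcal F_t] = -1.5800

For an AR(p) model X_t = c + sum_i phi_i X_{t-i} + eps_t, the
one-step-ahead conditional mean is
  E[X_{t+1} | X_t, ...] = c + sum_i phi_i X_{t+1-i}.
Substitute known values:
  E[X_{t+1} | ...] = -2 + (-0.124) * (6) + (-0.291) * (-4)
                   = -1.5800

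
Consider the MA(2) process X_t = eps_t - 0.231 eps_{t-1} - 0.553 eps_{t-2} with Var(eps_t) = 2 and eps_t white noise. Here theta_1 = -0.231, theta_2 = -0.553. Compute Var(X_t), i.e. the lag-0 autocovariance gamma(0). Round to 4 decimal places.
\gamma(0) = 2.7183

For an MA(q) process X_t = eps_t + sum_i theta_i eps_{t-i} with
Var(eps_t) = sigma^2, the variance is
  gamma(0) = sigma^2 * (1 + sum_i theta_i^2).
  sum_i theta_i^2 = (-0.231)^2 + (-0.553)^2 = 0.053361 + 0.305809 = 0.35917.
  gamma(0) = 2 * (1 + 0.35917) = 2 * 1.35917 = 2.71834, which rounds to 2.7183.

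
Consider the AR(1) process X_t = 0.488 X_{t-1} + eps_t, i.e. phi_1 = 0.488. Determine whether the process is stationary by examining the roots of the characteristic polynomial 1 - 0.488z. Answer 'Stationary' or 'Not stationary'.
\text{Stationary}

The AR(p) characteristic polynomial is P(z) = 1 - 0.488z.
Stationarity requires all roots to lie outside the unit circle, i.e. |z| > 1 for every root.
This is linear in z: 1 + (-0.488) z = 0  =>  z = -1/(-0.488) = 2.04918,  |z| = 2.04918.
Moduli of all roots: 2.0492.
All moduli strictly greater than 1? Yes.
Verdict: Stationary.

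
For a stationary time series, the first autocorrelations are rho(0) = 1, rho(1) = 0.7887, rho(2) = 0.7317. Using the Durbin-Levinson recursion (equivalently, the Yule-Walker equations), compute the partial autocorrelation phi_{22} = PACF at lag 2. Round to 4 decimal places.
\phi_{22} = 0.2901

The PACF at lag k is phi_{kk}, the last component of the solution
to the Yule-Walker system G_k phi = r_k where
  (G_k)_{ij} = rho(|i - j|), (r_k)_i = rho(i), i,j = 1..k.
Equivalently, Durbin-Levinson gives phi_{kk} iteratively:
  phi_{11} = rho(1)
  phi_{kk} = [rho(k) - sum_{j=1..k-1} phi_{k-1,j} rho(k-j)]
            / [1 - sum_{j=1..k-1} phi_{k-1,j} rho(j)],
  phi_{k,j} = phi_{k-1,j} - phi_{kk} phi_{k-1,k-j},  j = 1..k-1.
Step k = 1:
  phi_11 = rho(1) = 0.7887.
Step k = 2:
  phi_22 = [rho(2) - phi_11 rho(1)] / [1 - phi_11 rho(1)] = [0.7317 - (0.7887)(0.7887)] / [1 - (0.7887)(0.7887)]
         = 0.10965231 / 0.37795231 = 0.2901.
Therefore phi_{22} = 0.2901.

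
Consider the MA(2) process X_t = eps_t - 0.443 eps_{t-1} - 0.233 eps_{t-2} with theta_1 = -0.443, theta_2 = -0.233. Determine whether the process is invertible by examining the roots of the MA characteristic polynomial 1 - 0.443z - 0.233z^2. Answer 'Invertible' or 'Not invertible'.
\text{Invertible}

The MA(q) characteristic polynomial is P(z) = 1 - 0.443z - 0.233z^2.
Invertibility requires all roots to lie outside the unit circle, i.e. |z| > 1 for every root.
Set 1 + (-0.443) z + (-0.233) z^2 = 0, i.e. a z^2 + b z + c = 0 with a = -0.233, b = -0.443, c = 1.
Discriminant D = b^2 - 4ac = (-0.443)^2 - 4*(-0.233)*1 = 0.196249 - (-0.932) = 1.128249.
D >= 0, so the roots are real: z = (-b +/- sqrt(D)) / (2a) = (0.443 +/- 1.062191) / (-0.466).
  z_1 = (0.443 + 1.062191) / (-0.466) = -3.23,   |z_1| = 3.23.
  z_2 = (0.443 - 1.062191) / (-0.466) = 1.3287,   |z_2| = 1.3287.
Moduli of all roots: 3.2300, 1.3287.
All moduli strictly greater than 1? Yes.
Verdict: Invertible.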